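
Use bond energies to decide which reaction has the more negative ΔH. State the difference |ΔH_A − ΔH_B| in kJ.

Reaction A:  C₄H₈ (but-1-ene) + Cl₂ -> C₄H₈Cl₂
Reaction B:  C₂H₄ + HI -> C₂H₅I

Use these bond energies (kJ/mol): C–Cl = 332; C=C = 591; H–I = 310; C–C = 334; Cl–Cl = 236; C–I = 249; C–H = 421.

Reaction A, by 68 kJ

Reaction A:
  Bonds broken (reactants):
    C–C: 2 × 334 = 668
    C–H: 8 × 421 = 3368
    C=C: 1 × 591 = 591
    Cl–Cl: 1 × 236 = 236
    Σ(broken) = 4863 kJ
  Bonds formed (products):
    C–C: 3 × 334 = 1002
    C–Cl: 2 × 332 = 664
    C–H: 8 × 421 = 3368
    Σ(formed) = 5034 kJ
  ΔH_A = 4863 − 5034 = −171 kJ
Reaction B:
  Bonds broken (reactants):
    C–H: 4 × 421 = 1684
    C=C: 1 × 591 = 591
    H–I: 1 × 310 = 310
    Σ(broken) = 2585 kJ
  Bonds formed (products):
    C–C: 1 × 334 = 334
    C–H: 5 × 421 = 2105
    C–I: 1 × 249 = 249
    Σ(formed) = 2688 kJ
  ΔH_B = 2585 − 2688 = −103 kJ
ΔH_A − ΔH_B = −68 kJ, so reaction A has the more negative ΔH; |ΔH_A − ΔH_B| = 68 kJ.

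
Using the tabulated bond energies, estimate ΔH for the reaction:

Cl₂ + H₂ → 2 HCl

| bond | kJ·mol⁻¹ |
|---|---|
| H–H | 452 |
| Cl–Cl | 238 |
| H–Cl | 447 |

ΔH ≈ −204 kJ

Bonds broken (reactants):
  Cl–Cl: 1 × 238 = 238
  H–H: 1 × 452 = 452
  Σ(broken) = 690 kJ
Bonds formed (products):
  H–Cl: 2 × 447 = 894
  Σ(formed) = 894 kJ
ΔH = Σ(broken) − Σ(formed) = 690 − 894 = −204 kJ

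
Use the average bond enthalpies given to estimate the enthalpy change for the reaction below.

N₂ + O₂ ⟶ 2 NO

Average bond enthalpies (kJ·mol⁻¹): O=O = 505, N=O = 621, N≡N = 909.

ΔH ≈ +172 kJ

Bonds broken (reactants):
  N≡N: 1 × 909 = 909
  O=O: 1 × 505 = 505
  Σ(broken) = 1414 kJ
Bonds formed (products):
  N=O: 2 × 621 = 1242
  Σ(formed) = 1242 kJ
ΔH = Σ(broken) − Σ(formed) = 1414 − 1242 = +172 kJ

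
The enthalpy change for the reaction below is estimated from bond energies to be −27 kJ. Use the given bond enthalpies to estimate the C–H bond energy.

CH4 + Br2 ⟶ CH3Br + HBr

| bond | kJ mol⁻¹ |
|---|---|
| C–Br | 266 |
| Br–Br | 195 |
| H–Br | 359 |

Let D be the C–H bond energy.
Σ(broken) = 1×195 + 4×D = 195 + 4D
Σ(formed) = 1×266 + 3×D + 1×359 = 625 + 3D
ΔH = Σ(broken) − Σ(formed) = (195 + 4D) − (625 + 3D) = −430 + D
Setting this equal to −27 kJ gives D = 403 kJ/mol.

D(C–H) ≈ 403 kJ/mol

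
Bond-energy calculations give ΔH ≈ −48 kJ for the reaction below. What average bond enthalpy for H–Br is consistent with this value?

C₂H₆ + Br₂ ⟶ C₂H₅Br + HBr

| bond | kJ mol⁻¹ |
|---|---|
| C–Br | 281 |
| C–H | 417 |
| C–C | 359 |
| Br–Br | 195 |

Let D be the H–Br bond energy.
Σ(broken) = 1×195 + 1×359 + 6×417 = 3056
Σ(formed) = 1×281 + 1×359 + 5×417 + 1×D = 2725 + D
ΔH = Σ(broken) − Σ(formed) = (3056) − (2725 + D) = +331 − D
Setting this equal to −48 kJ gives D = 379 kJ/mol.

D(H–Br) ≈ 379 kJ/mol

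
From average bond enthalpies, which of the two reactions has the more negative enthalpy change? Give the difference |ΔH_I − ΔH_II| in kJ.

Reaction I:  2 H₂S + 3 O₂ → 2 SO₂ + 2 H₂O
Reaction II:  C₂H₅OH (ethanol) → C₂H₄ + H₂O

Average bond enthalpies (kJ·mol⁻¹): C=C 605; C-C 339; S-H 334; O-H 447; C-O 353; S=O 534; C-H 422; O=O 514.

Reaction I, by 1108 kJ

Reaction I:
  Bonds broken (reactants):
    O=O: 3 × 514 = 1542
    S-H: 4 × 334 = 1336
    Σ(broken) = 2878 kJ
  Bonds formed (products):
    O-H: 4 × 447 = 1788
    S=O: 4 × 534 = 2136
    Σ(formed) = 3924 kJ
  ΔH_I = 2878 − 3924 = −1046 kJ
Reaction II:
  Bonds broken (reactants):
    C-C: 1 × 339 = 339
    C-H: 5 × 422 = 2110
    C-O: 1 × 353 = 353
    O-H: 1 × 447 = 447
    Σ(broken) = 3249 kJ
  Bonds formed (products):
    C-H: 4 × 422 = 1688
    C=C: 1 × 605 = 605
    O-H: 2 × 447 = 894
    Σ(formed) = 3187 kJ
  ΔH_II = 3249 − 3187 = +62 kJ
ΔH_I − ΔH_II = −1108 kJ, so reaction I has the more negative ΔH; |ΔH_I − ΔH_II| = 1108 kJ.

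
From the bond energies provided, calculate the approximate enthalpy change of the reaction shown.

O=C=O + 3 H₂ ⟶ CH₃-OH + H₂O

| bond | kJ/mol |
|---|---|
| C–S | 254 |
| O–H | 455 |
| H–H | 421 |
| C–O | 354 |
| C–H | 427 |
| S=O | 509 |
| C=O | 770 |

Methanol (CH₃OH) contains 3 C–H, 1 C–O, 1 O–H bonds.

Bonds broken (reactants):
  C=O: 2 × 770 = 1540
  H–H: 3 × 421 = 1263
  Σ(broken) = 2803 kJ
Bonds formed (products):
  C–H: 3 × 427 = 1281
  C–O: 1 × 354 = 354
  O–H: 3 × 455 = 1365
  Σ(formed) = 3000 kJ
ΔH = Σ(broken) − Σ(formed) = 2803 − 3000 = −197 kJ

ΔH ≈ −197 kJ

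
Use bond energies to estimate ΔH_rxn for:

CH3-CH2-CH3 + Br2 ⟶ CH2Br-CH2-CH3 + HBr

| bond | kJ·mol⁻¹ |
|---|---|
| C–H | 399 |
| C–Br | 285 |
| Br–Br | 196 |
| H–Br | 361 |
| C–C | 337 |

ΔH ≈ −51 kJ

Bonds broken (reactants):
  Br–Br: 1 × 196 = 196
  C–C: 2 × 337 = 674
  C–H: 8 × 399 = 3192
  Σ(broken) = 4062 kJ
Bonds formed (products):
  C–Br: 1 × 285 = 285
  C–C: 2 × 337 = 674
  C–H: 7 × 399 = 2793
  H–Br: 1 × 361 = 361
  Σ(formed) = 4113 kJ
ΔH = Σ(broken) − Σ(formed) = 4062 − 4113 = −51 kJ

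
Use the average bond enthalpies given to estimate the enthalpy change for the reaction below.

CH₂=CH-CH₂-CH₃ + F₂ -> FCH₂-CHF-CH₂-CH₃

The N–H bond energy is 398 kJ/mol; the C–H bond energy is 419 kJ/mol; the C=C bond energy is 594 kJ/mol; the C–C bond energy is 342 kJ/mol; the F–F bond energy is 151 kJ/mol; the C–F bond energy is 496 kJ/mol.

Bonds broken (reactants):
  C–C: 2 × 342 = 684
  C–H: 8 × 419 = 3352
  C=C: 1 × 594 = 594
  F–F: 1 × 151 = 151
  Σ(broken) = 4781 kJ
Bonds formed (products):
  C–C: 3 × 342 = 1026
  C–F: 2 × 496 = 992
  C–H: 8 × 419 = 3352
  Σ(formed) = 5370 kJ
ΔH = Σ(broken) − Σ(formed) = 4781 − 5370 = −589 kJ

ΔH ≈ −589 kJ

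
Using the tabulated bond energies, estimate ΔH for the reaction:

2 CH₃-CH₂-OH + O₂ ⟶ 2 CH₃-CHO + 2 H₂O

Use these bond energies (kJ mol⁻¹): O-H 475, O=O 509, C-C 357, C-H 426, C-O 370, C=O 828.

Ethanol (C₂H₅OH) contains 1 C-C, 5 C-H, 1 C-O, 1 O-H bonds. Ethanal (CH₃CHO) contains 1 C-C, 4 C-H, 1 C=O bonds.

ΔH ≈ −505 kJ

Bonds broken (reactants):
  C-C: 2 × 357 = 714
  C-H: 10 × 426 = 4260
  C-O: 2 × 370 = 740
  O-H: 2 × 475 = 950
  O=O: 1 × 509 = 509
  Σ(broken) = 7173 kJ
Bonds formed (products):
  C-C: 2 × 357 = 714
  C-H: 8 × 426 = 3408
  C=O: 2 × 828 = 1656
  O-H: 4 × 475 = 1900
  Σ(formed) = 7678 kJ
ΔH = Σ(broken) − Σ(formed) = 7173 − 7678 = −505 kJ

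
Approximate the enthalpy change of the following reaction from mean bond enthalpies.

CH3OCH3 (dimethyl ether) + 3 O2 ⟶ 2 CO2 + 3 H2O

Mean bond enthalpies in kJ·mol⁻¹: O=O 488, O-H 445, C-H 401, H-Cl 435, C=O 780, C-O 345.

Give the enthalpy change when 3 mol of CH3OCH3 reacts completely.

ΔH = −3690 kJ

Bonds broken (reactants):
  C-H: 6 × 401 = 2406
  C-O: 2 × 345 = 690
  O=O: 3 × 488 = 1464
  Σ(broken) = 4560 kJ
Bonds formed (products):
  C=O: 4 × 780 = 3120
  O-H: 6 × 445 = 2670
  Σ(formed) = 5790 kJ
ΔH = Σ(broken) − Σ(formed) = 4560 − 5790 = −1230 kJ
For 3× the reaction as written: 3 × (−1230) = −3690 kJ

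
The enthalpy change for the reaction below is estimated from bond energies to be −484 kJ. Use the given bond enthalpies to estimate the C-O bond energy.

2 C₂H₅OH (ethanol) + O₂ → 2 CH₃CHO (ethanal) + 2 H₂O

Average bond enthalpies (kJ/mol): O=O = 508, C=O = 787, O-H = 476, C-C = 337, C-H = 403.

Let D be the C-O bond energy.
Σ(broken) = 2×337 + 10×403 + 2×D + 2×476 + 1×508 = 6164 + 2D
Σ(formed) = 2×337 + 8×403 + 2×787 + 4×476 = 7376
ΔH = Σ(broken) − Σ(formed) = (6164 + 2D) − (7376) = −1212 + 2D
Setting this equal to −484 kJ gives 2D = 728, so D = 364 kJ/mol.

D(C-O) ≈ 364 kJ/mol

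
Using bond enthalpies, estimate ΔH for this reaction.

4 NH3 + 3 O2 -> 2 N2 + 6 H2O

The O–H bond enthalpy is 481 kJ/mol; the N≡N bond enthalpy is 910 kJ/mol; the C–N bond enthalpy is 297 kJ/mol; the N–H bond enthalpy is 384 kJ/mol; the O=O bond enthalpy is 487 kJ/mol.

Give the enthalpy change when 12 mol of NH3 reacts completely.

ΔH = −4569 kJ

Bonds broken (reactants):
  N–H: 12 × 384 = 4608
  O=O: 3 × 487 = 1461
  Σ(broken) = 6069 kJ
Bonds formed (products):
  N≡N: 2 × 910 = 1820
  O–H: 12 × 481 = 5772
  Σ(formed) = 7592 kJ
ΔH = Σ(broken) − Σ(formed) = 6069 − 7592 = −1523 kJ
For 3× the reaction as written: 3 × (−1523) = −4569 kJ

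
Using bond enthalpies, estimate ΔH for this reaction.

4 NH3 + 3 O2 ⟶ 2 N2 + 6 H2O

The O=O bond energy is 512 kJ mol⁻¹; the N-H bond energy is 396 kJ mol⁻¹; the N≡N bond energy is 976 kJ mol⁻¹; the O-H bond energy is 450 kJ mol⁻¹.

Bonds broken (reactants):
  N-H: 12 × 396 = 4752
  O=O: 3 × 512 = 1536
  Σ(broken) = 6288 kJ
Bonds formed (products):
  N≡N: 2 × 976 = 1952
  O-H: 12 × 450 = 5400
  Σ(formed) = 7352 kJ
ΔH = Σ(broken) − Σ(formed) = 6288 − 7352 = −1064 kJ

ΔH ≈ −1064 kJ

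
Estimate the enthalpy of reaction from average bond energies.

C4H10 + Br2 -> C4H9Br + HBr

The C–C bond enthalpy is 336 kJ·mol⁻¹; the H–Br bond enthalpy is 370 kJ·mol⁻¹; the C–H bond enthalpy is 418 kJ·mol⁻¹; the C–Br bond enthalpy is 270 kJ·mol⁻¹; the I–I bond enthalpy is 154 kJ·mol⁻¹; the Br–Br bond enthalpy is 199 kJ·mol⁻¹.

ΔH ≈ −23 kJ

Bonds broken (reactants):
  Br–Br: 1 × 199 = 199
  C–C: 3 × 336 = 1008
  C–H: 10 × 418 = 4180
  Σ(broken) = 5387 kJ
Bonds formed (products):
  C–Br: 1 × 270 = 270
  C–C: 3 × 336 = 1008
  C–H: 9 × 418 = 3762
  H–Br: 1 × 370 = 370
  Σ(formed) = 5410 kJ
ΔH = Σ(broken) − Σ(formed) = 5387 − 5410 = −23 kJ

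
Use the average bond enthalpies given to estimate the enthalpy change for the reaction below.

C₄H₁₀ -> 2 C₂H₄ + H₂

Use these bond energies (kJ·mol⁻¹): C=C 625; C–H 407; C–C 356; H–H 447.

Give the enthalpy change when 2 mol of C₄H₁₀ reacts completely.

Bonds broken (reactants):
  C–C: 3 × 356 = 1068
  C–H: 10 × 407 = 4070
  Σ(broken) = 5138 kJ
Bonds formed (products):
  C–H: 8 × 407 = 3256
  C=C: 2 × 625 = 1250
  H–H: 1 × 447 = 447
  Σ(formed) = 4953 kJ
ΔH = Σ(broken) − Σ(formed) = 5138 − 4953 = +185 kJ
For 2× the reaction as written: 2 × (+185) = +370 kJ

ΔH = +370 kJ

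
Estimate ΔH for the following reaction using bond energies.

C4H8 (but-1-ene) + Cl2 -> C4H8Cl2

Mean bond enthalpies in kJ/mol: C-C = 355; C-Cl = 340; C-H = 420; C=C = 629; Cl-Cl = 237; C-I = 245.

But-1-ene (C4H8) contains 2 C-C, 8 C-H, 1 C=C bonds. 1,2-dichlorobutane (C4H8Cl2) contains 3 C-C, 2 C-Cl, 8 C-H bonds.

ΔH ≈ −169 kJ

Bonds broken (reactants):
  C-C: 2 × 355 = 710
  C-H: 8 × 420 = 3360
  C=C: 1 × 629 = 629
  Cl-Cl: 1 × 237 = 237
  Σ(broken) = 4936 kJ
Bonds formed (products):
  C-C: 3 × 355 = 1065
  C-Cl: 2 × 340 = 680
  C-H: 8 × 420 = 3360
  Σ(formed) = 5105 kJ
ΔH = Σ(broken) − Σ(formed) = 4936 − 5105 = −169 kJ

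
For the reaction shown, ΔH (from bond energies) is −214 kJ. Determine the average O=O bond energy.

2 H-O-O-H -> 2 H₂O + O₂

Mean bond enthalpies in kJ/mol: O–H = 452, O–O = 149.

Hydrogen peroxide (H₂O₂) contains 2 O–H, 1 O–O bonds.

D(O=O) ≈ 512 kJ/mol

Let D be the O=O bond energy.
Σ(broken) = 4×452 + 2×149 = 2106
Σ(formed) = 4×452 + 1×D = 1808 + D
ΔH = Σ(broken) − Σ(formed) = (2106) − (1808 + D) = +298 − D
Setting this equal to −214 kJ gives D = 512 kJ/mol.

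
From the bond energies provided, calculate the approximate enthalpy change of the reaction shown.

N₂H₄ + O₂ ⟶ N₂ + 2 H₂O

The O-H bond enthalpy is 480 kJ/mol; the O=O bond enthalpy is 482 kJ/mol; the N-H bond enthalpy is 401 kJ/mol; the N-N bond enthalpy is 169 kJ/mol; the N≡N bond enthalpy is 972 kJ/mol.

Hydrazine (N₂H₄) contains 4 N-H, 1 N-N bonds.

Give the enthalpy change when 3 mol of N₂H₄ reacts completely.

Bonds broken (reactants):
  N-H: 4 × 401 = 1604
  N-N: 1 × 169 = 169
  O=O: 1 × 482 = 482
  Σ(broken) = 2255 kJ
Bonds formed (products):
  N≡N: 1 × 972 = 972
  O-H: 4 × 480 = 1920
  Σ(formed) = 2892 kJ
ΔH = Σ(broken) − Σ(formed) = 2255 − 2892 = −637 kJ
For 3× the reaction as written: 3 × (−637) = −1911 kJ

ΔH = −1911 kJ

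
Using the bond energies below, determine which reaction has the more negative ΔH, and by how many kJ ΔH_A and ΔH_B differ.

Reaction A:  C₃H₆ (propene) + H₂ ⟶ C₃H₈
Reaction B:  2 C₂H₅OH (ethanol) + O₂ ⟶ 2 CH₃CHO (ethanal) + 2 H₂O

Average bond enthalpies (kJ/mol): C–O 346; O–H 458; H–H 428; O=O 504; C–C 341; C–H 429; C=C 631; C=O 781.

Reaction A:
  Bonds broken (reactants):
    C–C: 1 × 341 = 341
    C–H: 6 × 429 = 2574
    C=C: 1 × 631 = 631
    H–H: 1 × 428 = 428
    Σ(broken) = 3974 kJ
  Bonds formed (products):
    C–C: 2 × 341 = 682
    C–H: 8 × 429 = 3432
    Σ(formed) = 4114 kJ
  ΔH_A = 3974 − 4114 = −140 kJ
Reaction B:
  Bonds broken (reactants):
    C–C: 2 × 341 = 682
    C–H: 10 × 429 = 4290
    C–O: 2 × 346 = 692
    O–H: 2 × 458 = 916
    O=O: 1 × 504 = 504
    Σ(broken) = 7084 kJ
  Bonds formed (products):
    C–C: 2 × 341 = 682
    C–H: 8 × 429 = 3432
    C=O: 2 × 781 = 1562
    O–H: 4 × 458 = 1832
    Σ(formed) = 7508 kJ
  ΔH_B = 7084 − 7508 = −424 kJ
ΔH_A − ΔH_B = +284 kJ, so reaction B has the more negative ΔH; |ΔH_A − ΔH_B| = 284 kJ.

Reaction B, by 284 kJ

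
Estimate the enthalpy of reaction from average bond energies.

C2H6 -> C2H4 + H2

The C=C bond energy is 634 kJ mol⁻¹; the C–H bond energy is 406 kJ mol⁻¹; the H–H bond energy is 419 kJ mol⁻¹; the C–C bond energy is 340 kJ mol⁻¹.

ΔH ≈ +99 kJ

Bonds broken (reactants):
  C–C: 1 × 340 = 340
  C–H: 6 × 406 = 2436
  Σ(broken) = 2776 kJ
Bonds formed (products):
  C–H: 4 × 406 = 1624
  C=C: 1 × 634 = 634
  H–H: 1 × 419 = 419
  Σ(formed) = 2677 kJ
ΔH = Σ(broken) − Σ(formed) = 2776 − 2677 = +99 kJ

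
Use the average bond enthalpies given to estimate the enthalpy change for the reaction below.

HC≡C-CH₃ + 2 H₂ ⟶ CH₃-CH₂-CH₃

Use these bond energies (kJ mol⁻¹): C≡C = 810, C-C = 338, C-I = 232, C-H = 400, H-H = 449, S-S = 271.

Bonds broken (reactants):
  C≡C: 1 × 810 = 810
  C-C: 1 × 338 = 338
  C-H: 4 × 400 = 1600
  H-H: 2 × 449 = 898
  Σ(broken) = 3646 kJ
Bonds formed (products):
  C-C: 2 × 338 = 676
  C-H: 8 × 400 = 3200
  Σ(formed) = 3876 kJ
ΔH = Σ(broken) − Σ(formed) = 3646 − 3876 = −230 kJ

ΔH ≈ −230 kJ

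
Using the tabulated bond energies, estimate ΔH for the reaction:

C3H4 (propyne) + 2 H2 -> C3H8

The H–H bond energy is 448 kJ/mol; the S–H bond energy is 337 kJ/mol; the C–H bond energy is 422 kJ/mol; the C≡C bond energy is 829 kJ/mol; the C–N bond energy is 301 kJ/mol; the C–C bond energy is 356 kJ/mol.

Bonds broken (reactants):
  C≡C: 1 × 829 = 829
  C–C: 1 × 356 = 356
  C–H: 4 × 422 = 1688
  H–H: 2 × 448 = 896
  Σ(broken) = 3769 kJ
Bonds formed (products):
  C–C: 2 × 356 = 712
  C–H: 8 × 422 = 3376
  Σ(formed) = 4088 kJ
ΔH = Σ(broken) − Σ(formed) = 3769 − 4088 = −319 kJ

ΔH ≈ −319 kJ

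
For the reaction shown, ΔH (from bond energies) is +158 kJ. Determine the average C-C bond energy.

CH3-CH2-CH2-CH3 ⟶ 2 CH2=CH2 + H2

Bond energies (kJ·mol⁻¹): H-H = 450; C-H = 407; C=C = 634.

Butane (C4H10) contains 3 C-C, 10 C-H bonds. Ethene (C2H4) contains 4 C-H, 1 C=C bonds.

Let D be the C-C bond energy.
Σ(broken) = 3×D + 10×407 = 4070 + 3D
Σ(formed) = 8×407 + 2×634 + 1×450 = 4974
ΔH = Σ(broken) − Σ(formed) = (4070 + 3D) − (4974) = −904 + 3D
Setting this equal to +158 kJ gives 3D = 1062, so D = 354 kJ/mol.

D(C-C) ≈ 354 kJ/mol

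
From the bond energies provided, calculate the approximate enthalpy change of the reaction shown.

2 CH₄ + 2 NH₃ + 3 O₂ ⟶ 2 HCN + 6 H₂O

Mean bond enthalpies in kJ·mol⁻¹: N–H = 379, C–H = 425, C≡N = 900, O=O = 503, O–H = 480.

Bonds broken (reactants):
  C–H: 8 × 425 = 3400
  N–H: 6 × 379 = 2274
  O=O: 3 × 503 = 1509
  Σ(broken) = 7183 kJ
Bonds formed (products):
  C≡N: 2 × 900 = 1800
  C–H: 2 × 425 = 850
  O–H: 12 × 480 = 5760
  Σ(formed) = 8410 kJ
ΔH = Σ(broken) − Σ(formed) = 7183 − 8410 = −1227 kJ

ΔH ≈ −1227 kJ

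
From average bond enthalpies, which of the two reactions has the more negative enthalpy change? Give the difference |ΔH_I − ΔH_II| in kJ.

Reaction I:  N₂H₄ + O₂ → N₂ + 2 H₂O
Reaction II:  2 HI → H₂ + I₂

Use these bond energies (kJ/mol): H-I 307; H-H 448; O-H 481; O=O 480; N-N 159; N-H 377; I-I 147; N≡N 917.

Reaction I, by 713 kJ

Reaction I:
  Bonds broken (reactants):
    N-H: 4 × 377 = 1508
    N-N: 1 × 159 = 159
    O=O: 1 × 480 = 480
    Σ(broken) = 2147 kJ
  Bonds formed (products):
    N≡N: 1 × 917 = 917
    O-H: 4 × 481 = 1924
    Σ(formed) = 2841 kJ
  ΔH_I = 2147 − 2841 = −694 kJ
Reaction II:
  Bonds broken (reactants):
    H-I: 2 × 307 = 614
    Σ(broken) = 614 kJ
  Bonds formed (products):
    H-H: 1 × 448 = 448
    I-I: 1 × 147 = 147
    Σ(formed) = 595 kJ
  ΔH_II = 614 − 595 = +19 kJ
ΔH_I − ΔH_II = −713 kJ, so reaction I has the more negative ΔH; |ΔH_I − ΔH_II| = 713 kJ.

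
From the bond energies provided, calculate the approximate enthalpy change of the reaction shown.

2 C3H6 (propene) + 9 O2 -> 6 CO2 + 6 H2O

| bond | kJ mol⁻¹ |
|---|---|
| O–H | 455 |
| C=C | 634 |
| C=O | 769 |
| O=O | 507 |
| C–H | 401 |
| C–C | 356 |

Bonds broken (reactants):
  C–C: 2 × 356 = 712
  C–H: 12 × 401 = 4812
  C=C: 2 × 634 = 1268
  O=O: 9 × 507 = 4563
  Σ(broken) = 11355 kJ
Bonds formed (products):
  C=O: 12 × 769 = 9228
  O–H: 12 × 455 = 5460
  Σ(formed) = 14688 kJ
ΔH = Σ(broken) − Σ(formed) = 11355 − 14688 = −3333 kJ

ΔH ≈ −3333 kJ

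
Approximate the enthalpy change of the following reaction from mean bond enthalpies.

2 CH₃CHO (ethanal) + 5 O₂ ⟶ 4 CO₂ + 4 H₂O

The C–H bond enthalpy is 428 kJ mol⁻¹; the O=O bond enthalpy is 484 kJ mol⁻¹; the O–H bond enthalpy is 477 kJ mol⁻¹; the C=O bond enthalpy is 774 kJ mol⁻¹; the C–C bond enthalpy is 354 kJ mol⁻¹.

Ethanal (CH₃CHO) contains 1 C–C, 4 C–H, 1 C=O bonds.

ΔH ≈ −1908 kJ

Bonds broken (reactants):
  C–C: 2 × 354 = 708
  C–H: 8 × 428 = 3424
  C=O: 2 × 774 = 1548
  O=O: 5 × 484 = 2420
  Σ(broken) = 8100 kJ
Bonds formed (products):
  C=O: 8 × 774 = 6192
  O–H: 8 × 477 = 3816
  Σ(formed) = 10008 kJ
ΔH = Σ(broken) − Σ(formed) = 8100 − 10008 = −1908 kJ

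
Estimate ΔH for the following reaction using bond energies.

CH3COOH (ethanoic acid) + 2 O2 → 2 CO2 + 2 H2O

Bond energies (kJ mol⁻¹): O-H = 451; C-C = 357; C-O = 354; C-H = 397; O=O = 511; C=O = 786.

ΔH ≈ −787 kJ

Bonds broken (reactants):
  C-C: 1 × 357 = 357
  C-H: 3 × 397 = 1191
  C-O: 1 × 354 = 354
  C=O: 1 × 786 = 786
  O-H: 1 × 451 = 451
  O=O: 2 × 511 = 1022
  Σ(broken) = 4161 kJ
Bonds formed (products):
  C=O: 4 × 786 = 3144
  O-H: 4 × 451 = 1804
  Σ(formed) = 4948 kJ
ΔH = Σ(broken) − Σ(formed) = 4161 − 4948 = −787 kJ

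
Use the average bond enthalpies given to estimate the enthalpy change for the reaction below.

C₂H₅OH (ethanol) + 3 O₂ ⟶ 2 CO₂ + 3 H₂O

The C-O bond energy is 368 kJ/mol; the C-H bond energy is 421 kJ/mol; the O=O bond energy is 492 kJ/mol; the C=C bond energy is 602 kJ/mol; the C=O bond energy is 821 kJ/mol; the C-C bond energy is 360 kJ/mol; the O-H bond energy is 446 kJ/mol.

ΔH ≈ −1205 kJ

Bonds broken (reactants):
  C-C: 1 × 360 = 360
  C-H: 5 × 421 = 2105
  C-O: 1 × 368 = 368
  O-H: 1 × 446 = 446
  O=O: 3 × 492 = 1476
  Σ(broken) = 4755 kJ
Bonds formed (products):
  C=O: 4 × 821 = 3284
  O-H: 6 × 446 = 2676
  Σ(formed) = 5960 kJ
ΔH = Σ(broken) − Σ(formed) = 4755 − 5960 = −1205 kJ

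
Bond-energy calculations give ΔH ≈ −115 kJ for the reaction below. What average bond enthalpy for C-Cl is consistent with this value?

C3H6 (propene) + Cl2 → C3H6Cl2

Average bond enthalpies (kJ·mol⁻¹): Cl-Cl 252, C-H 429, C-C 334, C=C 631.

D(C-Cl) ≈ 332 kJ/mol

Let D be the C-Cl bond energy.
Σ(broken) = 1×334 + 6×429 + 1×631 + 1×252 = 3791
Σ(formed) = 2×334 + 2×D + 6×429 = 3242 + 2D
ΔH = Σ(broken) − Σ(formed) = (3791) − (3242 + 2D) = +549 − 2D
Setting this equal to −115 kJ gives 2D = 664, so D = 332 kJ/mol.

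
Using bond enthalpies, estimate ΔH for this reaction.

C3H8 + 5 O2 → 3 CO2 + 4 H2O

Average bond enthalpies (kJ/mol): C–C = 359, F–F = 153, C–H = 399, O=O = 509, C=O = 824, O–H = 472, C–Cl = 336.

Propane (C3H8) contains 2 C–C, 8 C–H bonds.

ΔH ≈ −2265 kJ

Bonds broken (reactants):
  C–C: 2 × 359 = 718
  C–H: 8 × 399 = 3192
  O=O: 5 × 509 = 2545
  Σ(broken) = 6455 kJ
Bonds formed (products):
  C=O: 6 × 824 = 4944
  O–H: 8 × 472 = 3776
  Σ(formed) = 8720 kJ
ΔH = Σ(broken) − Σ(formed) = 6455 − 8720 = −2265 kJ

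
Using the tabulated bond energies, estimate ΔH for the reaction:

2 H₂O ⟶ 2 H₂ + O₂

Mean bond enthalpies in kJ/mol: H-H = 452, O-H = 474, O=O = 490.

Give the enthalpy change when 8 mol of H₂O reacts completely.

Bonds broken (reactants):
  O-H: 4 × 474 = 1896
  Σ(broken) = 1896 kJ
Bonds formed (products):
  H-H: 2 × 452 = 904
  O=O: 1 × 490 = 490
  Σ(formed) = 1394 kJ
ΔH = Σ(broken) − Σ(formed) = 1896 − 1394 = +502 kJ
For 4× the reaction as written: 4 × (+502) = +2008 kJ

ΔH = +2008 kJ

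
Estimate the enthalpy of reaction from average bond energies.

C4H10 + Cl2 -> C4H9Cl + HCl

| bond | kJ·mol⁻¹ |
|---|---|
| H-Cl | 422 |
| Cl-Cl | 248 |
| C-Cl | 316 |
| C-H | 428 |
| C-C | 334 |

Bonds broken (reactants):
  C-C: 3 × 334 = 1002
  C-H: 10 × 428 = 4280
  Cl-Cl: 1 × 248 = 248
  Σ(broken) = 5530 kJ
Bonds formed (products):
  C-C: 3 × 334 = 1002
  C-Cl: 1 × 316 = 316
  C-H: 9 × 428 = 3852
  H-Cl: 1 × 422 = 422
  Σ(formed) = 5592 kJ
ΔH = Σ(broken) − Σ(formed) = 5530 − 5592 = −62 kJ

ΔH ≈ −62 kJ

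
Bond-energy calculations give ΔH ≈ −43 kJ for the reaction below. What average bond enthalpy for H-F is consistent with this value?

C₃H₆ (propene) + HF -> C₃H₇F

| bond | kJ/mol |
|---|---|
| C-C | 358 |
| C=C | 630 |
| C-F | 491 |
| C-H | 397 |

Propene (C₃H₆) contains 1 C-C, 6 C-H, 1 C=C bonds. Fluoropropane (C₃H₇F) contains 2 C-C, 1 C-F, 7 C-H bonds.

D(H-F) ≈ 573 kJ/mol

Let D be the H-F bond energy.
Σ(broken) = 1×358 + 6×397 + 1×630 + 1×D = 3370 + D
Σ(formed) = 2×358 + 1×491 + 7×397 = 3986
ΔH = Σ(broken) − Σ(formed) = (3370 + D) − (3986) = −616 + D
Setting this equal to −43 kJ gives D = 573 kJ/mol.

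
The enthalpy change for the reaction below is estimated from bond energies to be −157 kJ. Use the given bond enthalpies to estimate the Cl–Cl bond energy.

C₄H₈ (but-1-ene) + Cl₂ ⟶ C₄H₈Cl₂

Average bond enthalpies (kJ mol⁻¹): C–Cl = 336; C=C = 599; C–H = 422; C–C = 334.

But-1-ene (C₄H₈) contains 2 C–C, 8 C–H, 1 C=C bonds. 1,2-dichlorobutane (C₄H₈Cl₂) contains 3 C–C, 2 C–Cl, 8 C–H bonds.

D(Cl–Cl) ≈ 250 kJ/mol

Let D be the Cl–Cl bond energy.
Σ(broken) = 2×334 + 8×422 + 1×599 + 1×D = 4643 + D
Σ(formed) = 3×334 + 2×336 + 8×422 = 5050
ΔH = Σ(broken) − Σ(formed) = (4643 + D) − (5050) = −407 + D
Setting this equal to −157 kJ gives D = 250 kJ/mol.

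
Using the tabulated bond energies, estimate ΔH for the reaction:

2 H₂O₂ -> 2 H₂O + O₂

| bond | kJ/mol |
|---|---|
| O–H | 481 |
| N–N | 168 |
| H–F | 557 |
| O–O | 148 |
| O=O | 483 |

Bonds broken (reactants):
  O–H: 4 × 481 = 1924
  O–O: 2 × 148 = 296
  Σ(broken) = 2220 kJ
Bonds formed (products):
  O–H: 4 × 481 = 1924
  O=O: 1 × 483 = 483
  Σ(formed) = 2407 kJ
ΔH = Σ(broken) − Σ(formed) = 2220 − 2407 = −187 kJ

ΔH ≈ −187 kJ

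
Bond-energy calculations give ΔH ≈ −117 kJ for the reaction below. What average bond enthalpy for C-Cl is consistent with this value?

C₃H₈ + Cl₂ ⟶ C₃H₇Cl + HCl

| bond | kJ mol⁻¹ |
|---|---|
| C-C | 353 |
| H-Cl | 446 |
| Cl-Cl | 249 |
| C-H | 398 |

D(C-Cl) ≈ 318 kJ/mol

Let D be the C-Cl bond energy.
Σ(broken) = 2×353 + 8×398 + 1×249 = 4139
Σ(formed) = 2×353 + 1×D + 7×398 + 1×446 = 3938 + D
ΔH = Σ(broken) − Σ(formed) = (4139) − (3938 + D) = +201 − D
Setting this equal to −117 kJ gives D = 318 kJ/mol.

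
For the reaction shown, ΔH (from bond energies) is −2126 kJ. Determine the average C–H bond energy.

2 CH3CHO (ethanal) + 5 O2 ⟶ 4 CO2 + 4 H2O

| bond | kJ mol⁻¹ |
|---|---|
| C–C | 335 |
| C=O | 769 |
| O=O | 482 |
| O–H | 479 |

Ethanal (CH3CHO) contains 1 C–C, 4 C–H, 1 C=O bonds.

Let D be the C–H bond energy.
Σ(broken) = 2×335 + 8×D + 2×769 + 5×482 = 4618 + 8D
Σ(formed) = 8×769 + 8×479 = 9984
ΔH = Σ(broken) − Σ(formed) = (4618 + 8D) − (9984) = −5366 + 8D
Setting this equal to −2126 kJ gives 8D = 3240, so D = 405 kJ/mol.

D(C–H) ≈ 405 kJ/mol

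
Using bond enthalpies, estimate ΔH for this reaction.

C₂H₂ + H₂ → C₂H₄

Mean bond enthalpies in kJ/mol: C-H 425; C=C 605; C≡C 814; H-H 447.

ΔH ≈ −194 kJ

Bonds broken (reactants):
  C≡C: 1 × 814 = 814
  C-H: 2 × 425 = 850
  H-H: 1 × 447 = 447
  Σ(broken) = 2111 kJ
Bonds formed (products):
  C-H: 4 × 425 = 1700
  C=C: 1 × 605 = 605
  Σ(formed) = 2305 kJ
ΔH = Σ(broken) − Σ(formed) = 2111 − 2305 = −194 kJ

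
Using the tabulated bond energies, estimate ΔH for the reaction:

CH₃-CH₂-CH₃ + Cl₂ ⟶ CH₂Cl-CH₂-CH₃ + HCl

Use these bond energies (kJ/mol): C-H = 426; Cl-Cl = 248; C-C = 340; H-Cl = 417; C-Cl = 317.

Bonds broken (reactants):
  C-C: 2 × 340 = 680
  C-H: 8 × 426 = 3408
  Cl-Cl: 1 × 248 = 248
  Σ(broken) = 4336 kJ
Bonds formed (products):
  C-C: 2 × 340 = 680
  C-Cl: 1 × 317 = 317
  C-H: 7 × 426 = 2982
  H-Cl: 1 × 417 = 417
  Σ(formed) = 4396 kJ
ΔH = Σ(broken) − Σ(formed) = 4336 − 4396 = −60 kJ

ΔH ≈ −60 kJ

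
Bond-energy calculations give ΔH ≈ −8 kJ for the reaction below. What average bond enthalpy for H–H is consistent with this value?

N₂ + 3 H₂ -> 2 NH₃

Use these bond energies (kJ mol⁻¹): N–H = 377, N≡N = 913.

Let D be the H–H bond energy.
Σ(broken) = 3×D + 1×913 = 913 + 3D
Σ(formed) = 6×377 = 2262
ΔH = Σ(broken) − Σ(formed) = (913 + 3D) − (2262) = −1349 + 3D
Setting this equal to −8 kJ gives 3D = 1341, so D = 447 kJ/mol.

D(H–H) ≈ 447 kJ/mol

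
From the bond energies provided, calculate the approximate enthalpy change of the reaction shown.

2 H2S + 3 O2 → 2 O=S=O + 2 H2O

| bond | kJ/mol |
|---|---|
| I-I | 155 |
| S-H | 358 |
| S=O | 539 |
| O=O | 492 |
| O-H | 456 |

Bonds broken (reactants):
  O=O: 3 × 492 = 1476
  S-H: 4 × 358 = 1432
  Σ(broken) = 2908 kJ
Bonds formed (products):
  O-H: 4 × 456 = 1824
  S=O: 4 × 539 = 2156
  Σ(formed) = 3980 kJ
ΔH = Σ(broken) − Σ(formed) = 2908 − 3980 = −1072 kJ

ΔH ≈ −1072 kJ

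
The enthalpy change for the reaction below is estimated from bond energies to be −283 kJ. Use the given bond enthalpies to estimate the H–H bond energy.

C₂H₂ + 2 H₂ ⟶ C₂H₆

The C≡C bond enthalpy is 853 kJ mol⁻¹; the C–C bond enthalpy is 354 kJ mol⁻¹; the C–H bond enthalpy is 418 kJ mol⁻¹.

D(H–H) ≈ 445 kJ/mol

Let D be the H–H bond energy.
Σ(broken) = 1×853 + 2×418 + 2×D = 1689 + 2D
Σ(formed) = 1×354 + 6×418 = 2862
ΔH = Σ(broken) − Σ(formed) = (1689 + 2D) − (2862) = −1173 + 2D
Setting this equal to −283 kJ gives 2D = 890, so D = 445 kJ/mol.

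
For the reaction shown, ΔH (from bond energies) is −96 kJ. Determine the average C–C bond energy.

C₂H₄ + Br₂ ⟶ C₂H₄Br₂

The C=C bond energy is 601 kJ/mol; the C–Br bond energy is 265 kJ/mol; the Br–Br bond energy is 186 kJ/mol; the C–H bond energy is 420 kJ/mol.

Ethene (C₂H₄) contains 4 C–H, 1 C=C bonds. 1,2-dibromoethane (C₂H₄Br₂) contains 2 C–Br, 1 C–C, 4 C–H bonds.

D(C–C) ≈ 353 kJ/mol

Let D be the C–C bond energy.
Σ(broken) = 1×186 + 4×420 + 1×601 = 2467
Σ(formed) = 2×265 + 1×D + 4×420 = 2210 + D
ΔH = Σ(broken) − Σ(formed) = (2467) − (2210 + D) = +257 − D
Setting this equal to −96 kJ gives D = 353 kJ/mol.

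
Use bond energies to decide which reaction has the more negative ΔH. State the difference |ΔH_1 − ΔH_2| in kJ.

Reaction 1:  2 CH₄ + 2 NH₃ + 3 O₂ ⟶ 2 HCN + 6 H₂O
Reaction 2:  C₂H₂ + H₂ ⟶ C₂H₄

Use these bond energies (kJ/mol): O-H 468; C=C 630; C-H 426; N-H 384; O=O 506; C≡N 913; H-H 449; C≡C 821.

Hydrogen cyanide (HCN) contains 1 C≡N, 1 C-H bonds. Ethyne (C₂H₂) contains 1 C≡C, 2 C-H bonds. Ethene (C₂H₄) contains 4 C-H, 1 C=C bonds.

Reaction 1, by 852 kJ

Reaction 1:
  Bonds broken (reactants):
    C-H: 8 × 426 = 3408
    N-H: 6 × 384 = 2304
    O=O: 3 × 506 = 1518
    Σ(broken) = 7230 kJ
  Bonds formed (products):
    C≡N: 2 × 913 = 1826
    C-H: 2 × 426 = 852
    O-H: 12 × 468 = 5616
    Σ(formed) = 8294 kJ
  ΔH_1 = 7230 − 8294 = −1064 kJ
Reaction 2:
  Bonds broken (reactants):
    C≡C: 1 × 821 = 821
    C-H: 2 × 426 = 852
    H-H: 1 × 449 = 449
    Σ(broken) = 2122 kJ
  Bonds formed (products):
    C-H: 4 × 426 = 1704
    C=C: 1 × 630 = 630
    Σ(formed) = 2334 kJ
  ΔH_2 = 2122 − 2334 = −212 kJ
ΔH_1 − ΔH_2 = −852 kJ, so reaction 1 has the more negative ΔH; |ΔH_1 − ΔH_2| = 852 kJ.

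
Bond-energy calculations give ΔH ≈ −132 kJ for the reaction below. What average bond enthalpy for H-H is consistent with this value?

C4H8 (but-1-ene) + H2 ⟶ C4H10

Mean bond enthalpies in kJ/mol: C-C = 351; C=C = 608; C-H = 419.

Let D be the H-H bond energy.
Σ(broken) = 2×351 + 8×419 + 1×608 + 1×D = 4662 + D
Σ(formed) = 3×351 + 10×419 = 5243
ΔH = Σ(broken) − Σ(formed) = (4662 + D) − (5243) = −581 + D
Setting this equal to −132 kJ gives D = 449 kJ/mol.

D(H-H) ≈ 449 kJ/mol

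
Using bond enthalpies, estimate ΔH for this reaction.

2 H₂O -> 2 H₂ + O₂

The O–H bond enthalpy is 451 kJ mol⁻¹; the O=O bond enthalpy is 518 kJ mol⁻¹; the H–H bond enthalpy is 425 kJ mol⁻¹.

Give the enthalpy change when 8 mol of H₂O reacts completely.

Bonds broken (reactants):
  O–H: 4 × 451 = 1804
  Σ(broken) = 1804 kJ
Bonds formed (products):
  H–H: 2 × 425 = 850
  O=O: 1 × 518 = 518
  Σ(formed) = 1368 kJ
ΔH = Σ(broken) − Σ(formed) = 1804 − 1368 = +436 kJ
For 4× the reaction as written: 4 × (+436) = +1744 kJ

ΔH = +1744 kJ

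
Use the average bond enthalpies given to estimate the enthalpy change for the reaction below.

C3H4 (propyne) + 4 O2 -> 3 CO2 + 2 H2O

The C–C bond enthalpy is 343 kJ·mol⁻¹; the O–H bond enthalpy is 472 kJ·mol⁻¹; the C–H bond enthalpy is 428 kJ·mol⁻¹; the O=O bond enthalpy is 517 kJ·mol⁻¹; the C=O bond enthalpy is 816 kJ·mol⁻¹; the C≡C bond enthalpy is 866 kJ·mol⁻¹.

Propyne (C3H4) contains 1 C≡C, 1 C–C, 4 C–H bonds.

ΔH ≈ −1795 kJ

Bonds broken (reactants):
  C≡C: 1 × 866 = 866
  C–C: 1 × 343 = 343
  C–H: 4 × 428 = 1712
  O=O: 4 × 517 = 2068
  Σ(broken) = 4989 kJ
Bonds formed (products):
  C=O: 6 × 816 = 4896
  O–H: 4 × 472 = 1888
  Σ(formed) = 6784 kJ
ΔH = Σ(broken) − Σ(formed) = 4989 − 6784 = −1795 kJ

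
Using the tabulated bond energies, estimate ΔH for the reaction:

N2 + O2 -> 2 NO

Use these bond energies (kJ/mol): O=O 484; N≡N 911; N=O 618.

Bonds broken (reactants):
  N≡N: 1 × 911 = 911
  O=O: 1 × 484 = 484
  Σ(broken) = 1395 kJ
Bonds formed (products):
  N=O: 2 × 618 = 1236
  Σ(formed) = 1236 kJ
ΔH = Σ(broken) − Σ(formed) = 1395 − 1236 = +159 kJ

ΔH ≈ +159 kJ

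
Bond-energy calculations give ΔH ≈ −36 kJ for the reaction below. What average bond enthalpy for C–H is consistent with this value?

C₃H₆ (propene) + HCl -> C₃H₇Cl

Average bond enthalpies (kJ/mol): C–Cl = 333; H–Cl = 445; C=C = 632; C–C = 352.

D(C–H) ≈ 428 kJ/mol

Let D be the C–H bond energy.
Σ(broken) = 1×352 + 6×D + 1×632 + 1×445 = 1429 + 6D
Σ(formed) = 2×352 + 1×333 + 7×D = 1037 + 7D
ΔH = Σ(broken) − Σ(formed) = (1429 + 6D) − (1037 + 7D) = +392 − D
Setting this equal to −36 kJ gives D = 428 kJ/mol.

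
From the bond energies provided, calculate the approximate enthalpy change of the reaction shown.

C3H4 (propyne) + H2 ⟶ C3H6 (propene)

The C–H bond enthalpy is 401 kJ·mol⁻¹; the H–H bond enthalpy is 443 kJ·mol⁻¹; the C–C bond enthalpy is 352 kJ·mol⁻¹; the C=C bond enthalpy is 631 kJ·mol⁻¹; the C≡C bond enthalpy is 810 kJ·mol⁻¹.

Bonds broken (reactants):
  C≡C: 1 × 810 = 810
  C–C: 1 × 352 = 352
  C–H: 4 × 401 = 1604
  H–H: 1 × 443 = 443
  Σ(broken) = 3209 kJ
Bonds formed (products):
  C–C: 1 × 352 = 352
  C–H: 6 × 401 = 2406
  C=C: 1 × 631 = 631
  Σ(formed) = 3389 kJ
ΔH = Σ(broken) − Σ(formed) = 3209 − 3389 = −180 kJ

ΔH ≈ −180 kJ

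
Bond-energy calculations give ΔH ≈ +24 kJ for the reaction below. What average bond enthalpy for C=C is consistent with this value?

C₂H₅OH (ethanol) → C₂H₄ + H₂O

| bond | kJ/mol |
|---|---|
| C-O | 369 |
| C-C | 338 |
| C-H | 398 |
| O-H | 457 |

D(C=C) ≈ 624 kJ/mol

Let D be the C=C bond energy.
Σ(broken) = 1×338 + 5×398 + 1×369 + 1×457 = 3154
Σ(formed) = 4×398 + 1×D + 2×457 = 2506 + D
ΔH = Σ(broken) − Σ(formed) = (3154) − (2506 + D) = +648 − D
Setting this equal to +24 kJ gives D = 624 kJ/mol.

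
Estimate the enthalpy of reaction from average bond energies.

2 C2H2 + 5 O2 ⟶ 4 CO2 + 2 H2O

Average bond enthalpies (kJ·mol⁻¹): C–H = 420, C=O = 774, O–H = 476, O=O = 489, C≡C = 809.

ΔH ≈ −2353 kJ

Bonds broken (reactants):
  C≡C: 2 × 809 = 1618
  C–H: 4 × 420 = 1680
  O=O: 5 × 489 = 2445
  Σ(broken) = 5743 kJ
Bonds formed (products):
  C=O: 8 × 774 = 6192
  O–H: 4 × 476 = 1904
  Σ(formed) = 8096 kJ
ΔH = Σ(broken) − Σ(formed) = 5743 − 8096 = −2353 kJ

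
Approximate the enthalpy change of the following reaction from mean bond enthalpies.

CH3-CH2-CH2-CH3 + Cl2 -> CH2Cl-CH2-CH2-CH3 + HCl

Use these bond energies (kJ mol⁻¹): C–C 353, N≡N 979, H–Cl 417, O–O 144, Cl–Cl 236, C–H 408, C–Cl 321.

Bonds broken (reactants):
  C–C: 3 × 353 = 1059
  C–H: 10 × 408 = 4080
  Cl–Cl: 1 × 236 = 236
  Σ(broken) = 5375 kJ
Bonds formed (products):
  C–C: 3 × 353 = 1059
  C–Cl: 1 × 321 = 321
  C–H: 9 × 408 = 3672
  H–Cl: 1 × 417 = 417
  Σ(formed) = 5469 kJ
ΔH = Σ(broken) − Σ(formed) = 5375 − 5469 = −94 kJ

ΔH ≈ −94 kJ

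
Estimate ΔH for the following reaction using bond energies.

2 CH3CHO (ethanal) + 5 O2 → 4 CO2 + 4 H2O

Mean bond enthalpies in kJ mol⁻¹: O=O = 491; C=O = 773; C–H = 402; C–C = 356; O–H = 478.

Bonds broken (reactants):
  C–C: 2 × 356 = 712
  C–H: 8 × 402 = 3216
  C=O: 2 × 773 = 1546
  O=O: 5 × 491 = 2455
  Σ(broken) = 7929 kJ
Bonds formed (products):
  C=O: 8 × 773 = 6184
  O–H: 8 × 478 = 3824
  Σ(formed) = 10008 kJ
ΔH = Σ(broken) − Σ(formed) = 7929 − 10008 = −2079 kJ

ΔH ≈ −2079 kJ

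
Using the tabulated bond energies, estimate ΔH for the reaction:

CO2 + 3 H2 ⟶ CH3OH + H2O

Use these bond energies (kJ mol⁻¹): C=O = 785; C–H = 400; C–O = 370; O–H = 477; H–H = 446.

Bonds broken (reactants):
  C=O: 2 × 785 = 1570
  H–H: 3 × 446 = 1338
  Σ(broken) = 2908 kJ
Bonds formed (products):
  C–H: 3 × 400 = 1200
  C–O: 1 × 370 = 370
  O–H: 3 × 477 = 1431
  Σ(formed) = 3001 kJ
ΔH = Σ(broken) − Σ(formed) = 2908 − 3001 = −93 kJ

ΔH ≈ −93 kJ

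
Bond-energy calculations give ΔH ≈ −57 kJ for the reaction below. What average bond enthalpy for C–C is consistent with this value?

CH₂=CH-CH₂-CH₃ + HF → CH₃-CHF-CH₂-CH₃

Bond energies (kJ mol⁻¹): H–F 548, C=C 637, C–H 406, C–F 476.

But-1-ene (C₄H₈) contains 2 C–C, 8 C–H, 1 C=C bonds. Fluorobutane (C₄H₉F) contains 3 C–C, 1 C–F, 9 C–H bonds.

Let D be the C–C bond energy.
Σ(broken) = 2×D + 8×406 + 1×637 + 1×548 = 4433 + 2D
Σ(formed) = 3×D + 1×476 + 9×406 = 4130 + 3D
ΔH = Σ(broken) − Σ(formed) = (4433 + 2D) − (4130 + 3D) = +303 − D
Setting this equal to −57 kJ gives D = 360 kJ/mol.

D(C–C) ≈ 360 kJ/mol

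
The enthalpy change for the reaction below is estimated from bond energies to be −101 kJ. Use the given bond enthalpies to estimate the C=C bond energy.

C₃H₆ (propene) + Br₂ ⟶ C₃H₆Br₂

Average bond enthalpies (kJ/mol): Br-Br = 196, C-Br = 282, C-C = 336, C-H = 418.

Let D be the C=C bond energy.
Σ(broken) = 1×196 + 1×336 + 6×418 + 1×D = 3040 + D
Σ(formed) = 2×282 + 2×336 + 6×418 = 3744
ΔH = Σ(broken) − Σ(formed) = (3040 + D) − (3744) = −704 + D
Setting this equal to −101 kJ gives D = 603 kJ/mol.

D(C=C) ≈ 603 kJ/mol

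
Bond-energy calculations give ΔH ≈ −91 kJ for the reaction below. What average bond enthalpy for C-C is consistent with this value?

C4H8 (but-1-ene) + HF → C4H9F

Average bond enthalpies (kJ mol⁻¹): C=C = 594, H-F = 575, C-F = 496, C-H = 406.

Let D be the C-C bond energy.
Σ(broken) = 2×D + 8×406 + 1×594 + 1×575 = 4417 + 2D
Σ(formed) = 3×D + 1×496 + 9×406 = 4150 + 3D
ΔH = Σ(broken) − Σ(formed) = (4417 + 2D) − (4150 + 3D) = +267 − D
Setting this equal to −91 kJ gives D = 358 kJ/mol.

D(C-C) ≈ 358 kJ/mol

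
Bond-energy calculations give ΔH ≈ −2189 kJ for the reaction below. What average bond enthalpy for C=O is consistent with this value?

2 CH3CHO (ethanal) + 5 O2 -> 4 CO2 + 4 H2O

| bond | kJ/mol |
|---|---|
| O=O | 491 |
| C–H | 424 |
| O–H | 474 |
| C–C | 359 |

D(C=O) ≈ 827 kJ/mol

Let D be the C=O bond energy.
Σ(broken) = 2×359 + 8×424 + 2×D + 5×491 = 6565 + 2D
Σ(formed) = 8×D + 8×474 = 3792 + 8D
ΔH = Σ(broken) − Σ(formed) = (6565 + 2D) − (3792 + 8D) = +2773 − 6D
Setting this equal to −2189 kJ gives 6D = 4962, so D = 827 kJ/mol.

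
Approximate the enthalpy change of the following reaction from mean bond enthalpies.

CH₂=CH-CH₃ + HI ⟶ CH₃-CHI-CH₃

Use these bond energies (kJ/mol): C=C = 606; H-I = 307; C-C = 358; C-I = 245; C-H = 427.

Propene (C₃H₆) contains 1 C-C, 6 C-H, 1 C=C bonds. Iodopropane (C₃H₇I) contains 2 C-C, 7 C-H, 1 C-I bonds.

Bonds broken (reactants):
  C-C: 1 × 358 = 358
  C-H: 6 × 427 = 2562
  C=C: 1 × 606 = 606
  H-I: 1 × 307 = 307
  Σ(broken) = 3833 kJ
Bonds formed (products):
  C-C: 2 × 358 = 716
  C-H: 7 × 427 = 2989
  C-I: 1 × 245 = 245
  Σ(formed) = 3950 kJ
ΔH = Σ(broken) − Σ(formed) = 3833 − 3950 = −117 kJ

ΔH ≈ −117 kJ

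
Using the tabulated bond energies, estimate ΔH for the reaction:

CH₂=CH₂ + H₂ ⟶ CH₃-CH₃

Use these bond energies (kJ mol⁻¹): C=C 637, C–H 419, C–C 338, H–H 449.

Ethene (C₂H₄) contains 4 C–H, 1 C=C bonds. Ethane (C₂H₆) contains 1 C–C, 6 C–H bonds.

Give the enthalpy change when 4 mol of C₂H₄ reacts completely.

ΔH = −360 kJ

Bonds broken (reactants):
  C–H: 4 × 419 = 1676
  C=C: 1 × 637 = 637
  H–H: 1 × 449 = 449
  Σ(broken) = 2762 kJ
Bonds formed (products):
  C–C: 1 × 338 = 338
  C–H: 6 × 419 = 2514
  Σ(formed) = 2852 kJ
ΔH = Σ(broken) − Σ(formed) = 2762 − 2852 = −90 kJ
For 4× the reaction as written: 4 × (−90) = −360 kJ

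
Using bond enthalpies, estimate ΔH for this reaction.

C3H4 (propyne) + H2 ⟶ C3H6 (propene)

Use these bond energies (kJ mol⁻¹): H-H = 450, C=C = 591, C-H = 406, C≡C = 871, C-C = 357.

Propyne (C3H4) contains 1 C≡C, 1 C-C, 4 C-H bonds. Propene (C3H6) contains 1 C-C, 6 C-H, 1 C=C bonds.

ΔH ≈ −82 kJ

Bonds broken (reactants):
  C≡C: 1 × 871 = 871
  C-C: 1 × 357 = 357
  C-H: 4 × 406 = 1624
  H-H: 1 × 450 = 450
  Σ(broken) = 3302 kJ
Bonds formed (products):
  C-C: 1 × 357 = 357
  C-H: 6 × 406 = 2436
  C=C: 1 × 591 = 591
  Σ(formed) = 3384 kJ
ΔH = Σ(broken) − Σ(formed) = 3302 − 3384 = −82 kJ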